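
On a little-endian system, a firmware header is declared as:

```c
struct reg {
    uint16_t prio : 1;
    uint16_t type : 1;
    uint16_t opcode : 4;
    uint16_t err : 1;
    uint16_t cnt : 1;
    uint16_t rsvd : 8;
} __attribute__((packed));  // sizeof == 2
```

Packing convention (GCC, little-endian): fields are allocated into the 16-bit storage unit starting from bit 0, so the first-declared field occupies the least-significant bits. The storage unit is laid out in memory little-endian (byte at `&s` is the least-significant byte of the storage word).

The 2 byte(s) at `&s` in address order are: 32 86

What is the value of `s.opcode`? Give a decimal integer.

[0]=0x32 [1]=0x86 (little-endian) → word 0x8632
prio:1 @ bit 0 → (0x8632>>0)&0x1 = 0x0
type:1 @ bit 1 → (0x8632>>1)&0x1 = 0x1
opcode:4 @ bit 2 → (0x8632>>2)&0xf = 0xc  ←
err:1 @ bit 6 → (0x8632>>6)&0x1 = 0x0
cnt:1 @ bit 7 → (0x8632>>7)&0x1 = 0x0
rsvd:8 @ bit 8 → (0x8632>>8)&0xff = 0x86

12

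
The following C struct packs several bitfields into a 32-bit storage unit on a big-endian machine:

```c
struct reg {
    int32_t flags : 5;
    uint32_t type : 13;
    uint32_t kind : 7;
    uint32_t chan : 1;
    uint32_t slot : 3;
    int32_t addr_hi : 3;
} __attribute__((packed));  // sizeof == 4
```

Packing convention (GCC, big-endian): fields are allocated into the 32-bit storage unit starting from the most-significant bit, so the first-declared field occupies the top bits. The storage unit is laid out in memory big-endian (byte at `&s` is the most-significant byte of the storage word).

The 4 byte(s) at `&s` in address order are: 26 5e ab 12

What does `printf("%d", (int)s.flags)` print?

4

[0]=0x26 [1]=0x5e [2]=0xab [3]=0x12 (big-endian) → word 0x265eab12
flags [27+:5] = (word>>27) & 0x1f = 4  ←
type [14+:13] = (word>>14) & 0x1fff = 6522
kind [7+:7] = (word>>7) & 0x7f = 86
chan [6+:1] = (word>>6) & 0x1 = 0
slot [3+:3] = (word>>3) & 0x7 = 2
addr_hi [0+:3] = (word>>0) & 0x7 = 2
flags signed 5b, MSB=0: value = 4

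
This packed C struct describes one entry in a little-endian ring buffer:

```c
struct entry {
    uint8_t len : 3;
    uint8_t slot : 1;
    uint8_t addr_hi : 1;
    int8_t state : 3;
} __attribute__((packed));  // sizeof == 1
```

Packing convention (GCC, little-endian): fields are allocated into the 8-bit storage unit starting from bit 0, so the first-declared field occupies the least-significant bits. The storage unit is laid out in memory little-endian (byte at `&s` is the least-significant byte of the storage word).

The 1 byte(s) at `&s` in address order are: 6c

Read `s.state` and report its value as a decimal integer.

3

[0]=0x6c (little-endian) → word 0x6c
len:3 @ bit 0 → (0x6c>>0)&0x7 = 0x4
slot:1 @ bit 3 → (0x6c>>3)&0x1 = 0x1
addr_hi:1 @ bit 4 → (0x6c>>4)&0x1 = 0x0
state:3 @ bit 5 → (0x6c>>5)&0x7 = 0x3  ←
state signed 3b, MSB=0: value = 3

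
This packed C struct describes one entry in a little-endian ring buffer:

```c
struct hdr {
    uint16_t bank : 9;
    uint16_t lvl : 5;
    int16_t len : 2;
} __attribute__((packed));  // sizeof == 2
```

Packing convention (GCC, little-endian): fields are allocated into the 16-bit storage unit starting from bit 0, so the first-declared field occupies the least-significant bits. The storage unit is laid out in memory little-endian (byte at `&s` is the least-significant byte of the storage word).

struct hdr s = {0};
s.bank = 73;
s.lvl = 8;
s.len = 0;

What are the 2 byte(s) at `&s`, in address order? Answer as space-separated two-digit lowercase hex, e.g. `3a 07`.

bank (9b) val=73 bits=0x49 at bit 0: 0x0049
lvl (5b) val=8 bits=0x8 at bit 9: 0x1049
len (2b) val=0 bits=0x0 at bit 14: 0x1049
word = 0x1049 → little-endian bytes:
  [0]=0x49  [1]=0x10

49 10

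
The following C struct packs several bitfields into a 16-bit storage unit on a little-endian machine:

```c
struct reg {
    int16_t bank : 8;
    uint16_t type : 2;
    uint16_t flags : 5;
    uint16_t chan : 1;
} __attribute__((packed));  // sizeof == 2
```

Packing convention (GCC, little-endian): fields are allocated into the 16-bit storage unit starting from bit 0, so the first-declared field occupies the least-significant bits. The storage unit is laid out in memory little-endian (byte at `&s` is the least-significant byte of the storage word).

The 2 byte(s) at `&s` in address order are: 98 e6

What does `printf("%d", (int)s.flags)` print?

25

[0]=0x98 [1]=0xe6 (little-endian) → word 0xe698
bank:8 @ bit 0 → (0xe698>>0)&0xff = 0x98
type:2 @ bit 8 → (0xe698>>8)&0x3 = 0x2
flags:5 @ bit 10 → (0xe698>>10)&0x1f = 0x19  ←
chan:1 @ bit 15 → (0xe698>>15)&0x1 = 0x1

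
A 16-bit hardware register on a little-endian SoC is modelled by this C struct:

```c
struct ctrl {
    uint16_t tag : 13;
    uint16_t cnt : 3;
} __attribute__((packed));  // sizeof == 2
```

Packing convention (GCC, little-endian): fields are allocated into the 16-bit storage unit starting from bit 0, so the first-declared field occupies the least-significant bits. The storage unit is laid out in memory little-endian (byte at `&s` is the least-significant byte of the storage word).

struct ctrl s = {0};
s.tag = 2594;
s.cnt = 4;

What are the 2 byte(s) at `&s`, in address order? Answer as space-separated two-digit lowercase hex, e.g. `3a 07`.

[0+:13] tag=2594 & 0x1fff = 0xa22; word=0x0a22
[13+:3] cnt=4 & 0x7 = 0x4; word=0x8a22
word = 0x8a22 → little-endian bytes:
  [0]=0x22  [1]=0x8a

22 8a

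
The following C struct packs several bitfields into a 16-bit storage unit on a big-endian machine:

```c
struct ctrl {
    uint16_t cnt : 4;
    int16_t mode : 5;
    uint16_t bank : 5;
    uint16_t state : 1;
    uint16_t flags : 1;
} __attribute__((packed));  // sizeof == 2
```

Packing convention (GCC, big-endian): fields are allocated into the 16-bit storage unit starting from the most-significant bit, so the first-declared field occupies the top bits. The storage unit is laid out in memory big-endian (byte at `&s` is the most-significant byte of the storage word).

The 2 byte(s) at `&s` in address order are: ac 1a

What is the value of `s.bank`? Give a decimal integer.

6

[0]=0xac [1]=0x1a (big-endian) → word 0xac1a
cnt:4 @ bit 12 → (0xac1a>>12)&0xf = 0xa
mode:5 @ bit 7 → (0xac1a>>7)&0x1f = 0x18
bank:5 @ bit 2 → (0xac1a>>2)&0x1f = 0x6  ←
state:1 @ bit 1 → (0xac1a>>1)&0x1 = 0x1
flags:1 @ bit 0 → (0xac1a>>0)&0x1 = 0x0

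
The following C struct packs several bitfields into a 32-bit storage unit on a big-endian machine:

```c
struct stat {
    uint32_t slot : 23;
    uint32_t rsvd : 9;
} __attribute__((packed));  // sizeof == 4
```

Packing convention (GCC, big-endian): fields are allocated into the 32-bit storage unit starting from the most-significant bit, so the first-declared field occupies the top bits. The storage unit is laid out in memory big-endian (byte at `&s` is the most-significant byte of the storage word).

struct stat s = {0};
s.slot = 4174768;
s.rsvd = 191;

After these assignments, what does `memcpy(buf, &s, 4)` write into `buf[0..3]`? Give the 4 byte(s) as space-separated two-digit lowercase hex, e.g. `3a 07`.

7f 67 60 bf

slot:23 = 4174768 → 0x3fb3b0 << 9 → word 0x7f676000
rsvd:9 = 191 → 0xbf << 0 → word 0x7f6760bf
word = 0x7f6760bf → big-endian bytes:
  [0]=0x7f  [1]=0x67  [2]=0x60  [3]=0xbf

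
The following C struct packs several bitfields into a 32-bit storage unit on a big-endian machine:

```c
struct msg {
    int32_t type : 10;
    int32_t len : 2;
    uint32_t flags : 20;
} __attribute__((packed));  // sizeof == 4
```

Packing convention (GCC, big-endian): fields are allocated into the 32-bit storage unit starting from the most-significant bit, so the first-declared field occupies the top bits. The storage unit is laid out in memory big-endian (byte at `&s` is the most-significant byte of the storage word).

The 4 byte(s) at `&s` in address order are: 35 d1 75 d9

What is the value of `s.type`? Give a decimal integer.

215

[0]=0x35 [1]=0xd1 [2]=0x75 [3]=0xd9 (big-endian) → word 0x35d175d9
type [22+:10] = (word>>22) & 0x3ff = 215  ←
len [20+:2] = (word>>20) & 0x3 = 1
flags [0+:20] = (word>>0) & 0xfffff = 95705
type signed 10b, MSB=0: value = 215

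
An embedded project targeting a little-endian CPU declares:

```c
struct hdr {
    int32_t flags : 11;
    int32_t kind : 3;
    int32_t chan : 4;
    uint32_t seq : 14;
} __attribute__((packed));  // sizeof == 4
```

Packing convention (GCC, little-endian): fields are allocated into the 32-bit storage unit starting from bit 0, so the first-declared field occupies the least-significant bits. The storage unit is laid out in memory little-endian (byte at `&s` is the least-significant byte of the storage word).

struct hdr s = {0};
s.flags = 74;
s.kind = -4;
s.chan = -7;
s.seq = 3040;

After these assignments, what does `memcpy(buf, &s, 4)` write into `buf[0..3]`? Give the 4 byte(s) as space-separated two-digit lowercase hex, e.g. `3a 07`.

flags:11 = 74 → 0x4a << 0 → word 0x0000004a
kind:3 = -4 → 0x4 << 11 → word 0x0000204a
chan:4 = -7 → 0x9 << 14 → word 0x0002604a
seq:14 = 3040 → 0xbe0 << 18 → word 0x2f82604a
word = 0x2f82604a → little-endian bytes:
  [0]=0x4a  [1]=0x60  [2]=0x82  [3]=0x2f

4a 60 82 2f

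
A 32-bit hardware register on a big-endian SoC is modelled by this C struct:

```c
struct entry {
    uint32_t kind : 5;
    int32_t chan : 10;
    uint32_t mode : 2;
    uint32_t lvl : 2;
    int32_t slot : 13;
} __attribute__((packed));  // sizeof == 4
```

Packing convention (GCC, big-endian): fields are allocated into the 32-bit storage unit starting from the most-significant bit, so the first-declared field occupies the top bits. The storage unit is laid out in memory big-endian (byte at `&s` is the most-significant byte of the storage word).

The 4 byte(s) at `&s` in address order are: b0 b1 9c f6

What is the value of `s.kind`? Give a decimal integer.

22

[0]=0xb0 [1]=0xb1 [2]=0x9c [3]=0xf6 (big-endian) → word 0xb0b19cf6
kind:5 @ bit 27 → (0xb0b19cf6>>27)&0x1f = 0x16  ←
chan:10 @ bit 17 → (0xb0b19cf6>>17)&0x3ff = 0x58
mode:2 @ bit 15 → (0xb0b19cf6>>15)&0x3 = 0x3
lvl:2 @ bit 13 → (0xb0b19cf6>>13)&0x3 = 0x0
slot:13 @ bit 0 → (0xb0b19cf6>>0)&0x1fff = 0x1cf6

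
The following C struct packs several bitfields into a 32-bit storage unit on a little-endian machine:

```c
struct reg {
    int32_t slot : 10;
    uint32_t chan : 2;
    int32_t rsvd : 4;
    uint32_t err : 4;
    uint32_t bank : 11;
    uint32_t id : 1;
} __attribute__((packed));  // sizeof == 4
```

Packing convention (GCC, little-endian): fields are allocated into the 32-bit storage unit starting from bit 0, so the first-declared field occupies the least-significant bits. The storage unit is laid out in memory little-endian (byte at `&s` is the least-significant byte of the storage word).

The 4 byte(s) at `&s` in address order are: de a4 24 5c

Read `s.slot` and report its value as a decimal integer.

222

[0]=0xde [1]=0xa4 [2]=0x24 [3]=0x5c (little-endian) → word 0x5c24a4de
slot:10 @ bit 0 → (0x5c24a4de>>0)&0x3ff = 0xde  ←
chan:2 @ bit 10 → (0x5c24a4de>>10)&0x3 = 0x1
rsvd:4 @ bit 12 → (0x5c24a4de>>12)&0xf = 0xa
err:4 @ bit 16 → (0x5c24a4de>>16)&0xf = 0x4
bank:11 @ bit 20 → (0x5c24a4de>>20)&0x7ff = 0x5c2
id:1 @ bit 31 → (0x5c24a4de>>31)&0x1 = 0x0
slot signed 10b, MSB=0: value = 222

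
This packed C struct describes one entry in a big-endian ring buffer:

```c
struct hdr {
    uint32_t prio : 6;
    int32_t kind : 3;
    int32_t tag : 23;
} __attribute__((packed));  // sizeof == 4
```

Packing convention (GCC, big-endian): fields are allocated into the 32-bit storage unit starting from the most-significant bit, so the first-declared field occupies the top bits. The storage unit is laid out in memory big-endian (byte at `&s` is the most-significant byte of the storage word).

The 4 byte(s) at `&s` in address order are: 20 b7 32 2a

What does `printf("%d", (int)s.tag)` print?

3617322

[0]=0x20 [1]=0xb7 [2]=0x32 [3]=0x2a (big-endian) → word 0x20b7322a
prio [26+:6] = (word>>26) & 0x3f = 8
kind [23+:3] = (word>>23) & 0x7 = 1
tag [0+:23] = (word>>0) & 0x7fffff = 3617322  ←
tag signed 23b, MSB=0: value = 3617322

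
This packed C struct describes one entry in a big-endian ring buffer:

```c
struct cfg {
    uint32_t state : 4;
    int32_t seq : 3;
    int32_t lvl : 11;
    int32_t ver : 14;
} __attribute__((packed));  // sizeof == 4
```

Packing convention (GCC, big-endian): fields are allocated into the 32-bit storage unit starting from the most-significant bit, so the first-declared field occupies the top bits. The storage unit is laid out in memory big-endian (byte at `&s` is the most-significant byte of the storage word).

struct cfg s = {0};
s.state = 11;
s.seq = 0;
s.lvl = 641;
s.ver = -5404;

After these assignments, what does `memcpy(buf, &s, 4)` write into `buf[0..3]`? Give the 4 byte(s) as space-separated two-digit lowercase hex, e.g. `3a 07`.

[28+:4] state=11 & 0xf = 0xb; word=0xb0000000
[25+:3] seq=0 & 0x7 = 0x0; word=0xb0000000
[14+:11] lvl=641 & 0x7ff = 0x281; word=0xb0a04000
[0+:14] ver=-5404 & 0x3fff = 0x2ae4; word=0xb0a06ae4
word = 0xb0a06ae4 → big-endian bytes:
  [0]=0xb0  [1]=0xa0  [2]=0x6a  [3]=0xe4

b0 a0 6a e4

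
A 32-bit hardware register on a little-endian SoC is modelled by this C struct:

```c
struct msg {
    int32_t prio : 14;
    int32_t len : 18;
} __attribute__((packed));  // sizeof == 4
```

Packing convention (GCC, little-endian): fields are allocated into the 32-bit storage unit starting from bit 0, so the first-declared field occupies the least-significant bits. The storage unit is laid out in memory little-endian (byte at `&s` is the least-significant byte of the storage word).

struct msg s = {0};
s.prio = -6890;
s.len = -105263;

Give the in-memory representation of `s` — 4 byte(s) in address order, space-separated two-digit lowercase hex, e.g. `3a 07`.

[0+:14] prio=-6890 & 0x3fff = 0x2516; word=0x00002516
[14+:18] len=-105263 & 0x3ffff = 0x264d1; word=0x99346516
word = 0x99346516 → little-endian bytes:
  [0]=0x16  [1]=0x65  [2]=0x34  [3]=0x99

16 65 34 99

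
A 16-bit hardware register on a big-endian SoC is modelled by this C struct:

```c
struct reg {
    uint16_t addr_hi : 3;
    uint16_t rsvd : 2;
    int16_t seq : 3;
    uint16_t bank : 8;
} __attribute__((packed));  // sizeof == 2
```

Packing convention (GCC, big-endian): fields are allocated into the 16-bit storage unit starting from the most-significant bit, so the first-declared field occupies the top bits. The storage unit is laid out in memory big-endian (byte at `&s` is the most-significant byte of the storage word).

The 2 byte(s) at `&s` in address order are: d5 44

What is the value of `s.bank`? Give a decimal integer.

[0]=0xd5 [1]=0x44 (big-endian) → word 0xd544
addr_hi:3 @ bit 13 → (0xd544>>13)&0x7 = 0x6
rsvd:2 @ bit 11 → (0xd544>>11)&0x3 = 0x2
seq:3 @ bit 8 → (0xd544>>8)&0x7 = 0x5
bank:8 @ bit 0 → (0xd544>>0)&0xff = 0x44  ←

68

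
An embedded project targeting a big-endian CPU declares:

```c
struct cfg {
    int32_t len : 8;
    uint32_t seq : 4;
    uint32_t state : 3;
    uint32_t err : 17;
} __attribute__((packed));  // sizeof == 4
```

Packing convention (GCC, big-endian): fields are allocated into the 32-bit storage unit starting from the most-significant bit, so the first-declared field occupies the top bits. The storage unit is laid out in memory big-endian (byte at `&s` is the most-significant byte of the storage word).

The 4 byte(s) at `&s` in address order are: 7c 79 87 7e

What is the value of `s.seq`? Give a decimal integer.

7

[0]=0x7c [1]=0x79 [2]=0x87 [3]=0x7e (big-endian) → word 0x7c79877e
len:8 @ bit 24 → (0x7c79877e>>24)&0xff = 0x7c
seq:4 @ bit 20 → (0x7c79877e>>20)&0xf = 0x7  ←
state:3 @ bit 17 → (0x7c79877e>>17)&0x7 = 0x4
err:17 @ bit 0 → (0x7c79877e>>0)&0x1ffff = 0x1877e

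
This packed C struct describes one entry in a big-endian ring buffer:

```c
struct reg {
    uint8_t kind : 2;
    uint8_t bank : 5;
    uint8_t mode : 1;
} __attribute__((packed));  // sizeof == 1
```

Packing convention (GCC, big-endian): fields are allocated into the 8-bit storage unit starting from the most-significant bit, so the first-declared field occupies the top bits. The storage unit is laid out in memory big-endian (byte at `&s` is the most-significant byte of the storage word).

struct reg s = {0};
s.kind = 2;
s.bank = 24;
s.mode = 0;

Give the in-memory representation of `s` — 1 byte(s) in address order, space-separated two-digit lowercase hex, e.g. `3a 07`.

b0

[6+:2] kind=2 & 0x3 = 0x2; word=0x80
[1+:5] bank=24 & 0x1f = 0x18; word=0xb0
[0+:1] mode=0 & 0x1 = 0x0; word=0xb0
word = 0xb0 → big-endian bytes:
  [0]=0xb0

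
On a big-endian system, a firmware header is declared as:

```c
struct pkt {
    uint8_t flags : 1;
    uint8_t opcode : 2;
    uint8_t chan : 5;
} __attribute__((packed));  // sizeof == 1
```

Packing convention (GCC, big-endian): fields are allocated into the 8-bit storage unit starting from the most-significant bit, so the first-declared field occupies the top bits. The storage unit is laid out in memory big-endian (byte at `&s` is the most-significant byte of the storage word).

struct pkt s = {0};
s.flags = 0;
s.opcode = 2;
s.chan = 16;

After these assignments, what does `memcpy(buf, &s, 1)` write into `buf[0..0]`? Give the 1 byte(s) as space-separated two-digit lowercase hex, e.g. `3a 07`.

50

flags (1b) val=0 bits=0x0 at bit 7: 0x00
opcode (2b) val=2 bits=0x2 at bit 5: 0x40
chan (5b) val=16 bits=0x10 at bit 0: 0x50
word = 0x50 → big-endian bytes:
  [0]=0x50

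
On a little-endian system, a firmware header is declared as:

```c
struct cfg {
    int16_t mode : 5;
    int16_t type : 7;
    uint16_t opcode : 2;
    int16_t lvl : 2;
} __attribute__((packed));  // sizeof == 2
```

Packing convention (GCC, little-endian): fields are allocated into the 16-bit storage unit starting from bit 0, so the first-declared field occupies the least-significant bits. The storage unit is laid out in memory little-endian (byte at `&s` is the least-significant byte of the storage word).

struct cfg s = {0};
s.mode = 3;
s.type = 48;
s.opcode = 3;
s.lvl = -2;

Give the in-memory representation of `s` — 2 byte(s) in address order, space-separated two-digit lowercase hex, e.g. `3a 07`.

03 b6

mode:5 = 3 → 0x3 << 0 → word 0x0003
type:7 = 48 → 0x30 << 5 → word 0x0603
opcode:2 = 3 → 0x3 << 12 → word 0x3603
lvl:2 = -2 → 0x2 << 14 → word 0xb603
word = 0xb603 → little-endian bytes:
  [0]=0x03  [1]=0xb6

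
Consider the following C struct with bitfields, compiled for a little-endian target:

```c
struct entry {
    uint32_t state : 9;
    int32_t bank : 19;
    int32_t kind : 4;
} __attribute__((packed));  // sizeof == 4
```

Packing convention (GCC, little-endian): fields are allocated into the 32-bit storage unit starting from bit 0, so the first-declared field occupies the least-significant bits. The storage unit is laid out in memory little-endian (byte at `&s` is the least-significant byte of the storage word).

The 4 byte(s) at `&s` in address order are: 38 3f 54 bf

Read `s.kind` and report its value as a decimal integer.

-5

[0]=0x38 [1]=0x3f [2]=0x54 [3]=0xbf (little-endian) → word 0xbf543f38
state [0+:9] = (word>>0) & 0x1ff = 312
bank [9+:19] = (word>>9) & 0x7ffff = 502303
kind [28+:4] = (word>>28) & 0xf = 11  ←
kind signed 4b, MSB=1: 11 - 16 = -5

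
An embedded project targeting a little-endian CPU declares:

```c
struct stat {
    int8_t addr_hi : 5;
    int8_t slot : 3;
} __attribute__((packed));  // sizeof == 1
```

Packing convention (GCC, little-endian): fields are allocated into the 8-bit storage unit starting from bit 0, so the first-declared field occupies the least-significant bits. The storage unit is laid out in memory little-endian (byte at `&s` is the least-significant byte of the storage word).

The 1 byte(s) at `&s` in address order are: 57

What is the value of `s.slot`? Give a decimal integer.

[0]=0x57 (little-endian) → word 0x57
addr_hi [0+:5] = (word>>0) & 0x1f = 23
slot [5+:3] = (word>>5) & 0x7 = 2  ←
slot signed 3b, MSB=0: value = 2

2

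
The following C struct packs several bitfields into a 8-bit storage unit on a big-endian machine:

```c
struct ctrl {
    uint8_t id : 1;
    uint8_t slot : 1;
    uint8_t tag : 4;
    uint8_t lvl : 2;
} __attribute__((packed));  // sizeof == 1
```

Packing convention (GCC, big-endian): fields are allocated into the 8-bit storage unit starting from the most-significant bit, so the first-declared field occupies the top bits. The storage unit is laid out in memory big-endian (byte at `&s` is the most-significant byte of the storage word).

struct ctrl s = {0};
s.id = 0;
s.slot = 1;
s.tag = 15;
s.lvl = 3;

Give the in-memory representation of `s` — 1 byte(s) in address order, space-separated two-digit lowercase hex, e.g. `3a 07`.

[7+:1] id=0 & 0x1 = 0x0; word=0x00
[6+:1] slot=1 & 0x1 = 0x1; word=0x40
[2+:4] tag=15 & 0xf = 0xf; word=0x7c
[0+:2] lvl=3 & 0x3 = 0x3; word=0x7f
word = 0x7f → big-endian bytes:
  [0]=0x7f

7f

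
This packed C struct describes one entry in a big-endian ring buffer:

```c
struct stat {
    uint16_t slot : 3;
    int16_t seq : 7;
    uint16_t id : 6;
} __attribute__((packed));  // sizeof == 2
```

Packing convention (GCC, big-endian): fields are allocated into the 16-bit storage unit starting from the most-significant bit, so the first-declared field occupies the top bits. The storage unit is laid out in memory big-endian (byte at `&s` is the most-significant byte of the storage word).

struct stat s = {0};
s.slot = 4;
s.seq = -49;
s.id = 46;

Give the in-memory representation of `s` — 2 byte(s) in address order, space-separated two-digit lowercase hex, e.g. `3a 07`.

93 ee

slot:3 = 4 → 0x4 << 13 → word 0x8000
seq:7 = -49 → 0x4f << 6 → word 0x93c0
id:6 = 46 → 0x2e << 0 → word 0x93ee
word = 0x93ee → big-endian bytes:
  [0]=0x93  [1]=0xee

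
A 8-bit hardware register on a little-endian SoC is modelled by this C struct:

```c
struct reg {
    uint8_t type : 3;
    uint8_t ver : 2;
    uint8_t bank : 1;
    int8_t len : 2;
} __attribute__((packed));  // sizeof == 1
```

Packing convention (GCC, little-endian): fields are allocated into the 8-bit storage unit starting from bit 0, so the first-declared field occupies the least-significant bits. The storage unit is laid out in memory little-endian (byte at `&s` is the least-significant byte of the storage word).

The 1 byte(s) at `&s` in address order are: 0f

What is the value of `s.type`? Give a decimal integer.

[0]=0x0f (little-endian) → word 0x0f
type:3 @ bit 0 → (0x0f>>0)&0x7 = 0x7  ←
ver:2 @ bit 3 → (0x0f>>3)&0x3 = 0x1
bank:1 @ bit 5 → (0x0f>>5)&0x1 = 0x0
len:2 @ bit 6 → (0x0f>>6)&0x3 = 0x0

7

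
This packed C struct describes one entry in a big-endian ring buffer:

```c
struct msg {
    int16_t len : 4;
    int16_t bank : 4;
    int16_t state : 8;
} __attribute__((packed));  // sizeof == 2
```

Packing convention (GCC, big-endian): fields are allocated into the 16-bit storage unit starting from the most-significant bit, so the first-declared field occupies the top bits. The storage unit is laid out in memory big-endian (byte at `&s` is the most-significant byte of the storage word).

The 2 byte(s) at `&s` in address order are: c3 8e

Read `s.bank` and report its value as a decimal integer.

3

[0]=0xc3 [1]=0x8e (big-endian) → word 0xc38e
len [12+:4] = (word>>12) & 0xf = 12
bank [8+:4] = (word>>8) & 0xf = 3  ←
state [0+:8] = (word>>0) & 0xff = 142
bank signed 4b, MSB=0: value = 3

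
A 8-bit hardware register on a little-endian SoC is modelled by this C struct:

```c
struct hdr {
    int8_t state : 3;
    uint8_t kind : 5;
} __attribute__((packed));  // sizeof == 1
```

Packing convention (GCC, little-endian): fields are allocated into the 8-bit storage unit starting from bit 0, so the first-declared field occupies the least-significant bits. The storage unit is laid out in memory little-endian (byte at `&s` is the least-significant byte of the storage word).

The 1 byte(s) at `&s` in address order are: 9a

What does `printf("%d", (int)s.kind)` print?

[0]=0x9a (little-endian) → word 0x9a
state [0+:3] = (word>>0) & 0x7 = 2
kind [3+:5] = (word>>3) & 0x1f = 19  ←

19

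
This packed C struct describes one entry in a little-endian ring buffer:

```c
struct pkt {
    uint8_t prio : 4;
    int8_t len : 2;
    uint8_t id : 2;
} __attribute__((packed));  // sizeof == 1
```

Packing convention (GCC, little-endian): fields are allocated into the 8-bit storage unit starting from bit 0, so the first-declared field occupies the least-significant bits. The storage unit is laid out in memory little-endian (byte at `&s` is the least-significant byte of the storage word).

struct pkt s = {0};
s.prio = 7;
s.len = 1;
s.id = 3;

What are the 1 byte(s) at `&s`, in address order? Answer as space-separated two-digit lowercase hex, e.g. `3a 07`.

d7

prio:4 = 7 → 0x7 << 0 → word 0x07
len:2 = 1 → 0x1 << 4 → word 0x17
id:2 = 3 → 0x3 << 6 → word 0xd7
word = 0xd7 → little-endian bytes:
  [0]=0xd7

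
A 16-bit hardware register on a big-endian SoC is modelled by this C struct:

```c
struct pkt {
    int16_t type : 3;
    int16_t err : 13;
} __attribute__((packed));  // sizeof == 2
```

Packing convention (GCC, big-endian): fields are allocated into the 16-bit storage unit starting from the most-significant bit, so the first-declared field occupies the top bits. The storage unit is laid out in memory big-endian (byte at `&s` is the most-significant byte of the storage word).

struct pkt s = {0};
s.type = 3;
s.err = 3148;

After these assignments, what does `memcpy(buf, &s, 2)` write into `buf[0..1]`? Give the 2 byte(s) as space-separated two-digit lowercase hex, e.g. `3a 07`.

6c 4c

[13+:3] type=3 & 0x7 = 0x3; word=0x6000
[0+:13] err=3148 & 0x1fff = 0xc4c; word=0x6c4c
word = 0x6c4c → big-endian bytes:
  [0]=0x6c  [1]=0x4c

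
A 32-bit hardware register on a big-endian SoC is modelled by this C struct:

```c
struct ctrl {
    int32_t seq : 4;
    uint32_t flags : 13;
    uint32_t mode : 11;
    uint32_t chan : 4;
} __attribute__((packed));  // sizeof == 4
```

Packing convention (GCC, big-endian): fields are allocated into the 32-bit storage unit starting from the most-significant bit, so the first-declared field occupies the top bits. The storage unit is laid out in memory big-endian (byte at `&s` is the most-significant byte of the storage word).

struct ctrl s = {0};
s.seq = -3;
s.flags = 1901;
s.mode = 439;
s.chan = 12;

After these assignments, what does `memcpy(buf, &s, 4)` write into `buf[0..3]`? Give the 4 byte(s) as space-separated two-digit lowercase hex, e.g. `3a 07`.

[28+:4] seq=-3 & 0xf = 0xd; word=0xd0000000
[15+:13] flags=1901 & 0x1fff = 0x76d; word=0xd3b68000
[4+:11] mode=439 & 0x7ff = 0x1b7; word=0xd3b69b70
[0+:4] chan=12 & 0xf = 0xc; word=0xd3b69b7c
word = 0xd3b69b7c → big-endian bytes:
  [0]=0xd3  [1]=0xb6  [2]=0x9b  [3]=0x7c

d3 b6 9b 7c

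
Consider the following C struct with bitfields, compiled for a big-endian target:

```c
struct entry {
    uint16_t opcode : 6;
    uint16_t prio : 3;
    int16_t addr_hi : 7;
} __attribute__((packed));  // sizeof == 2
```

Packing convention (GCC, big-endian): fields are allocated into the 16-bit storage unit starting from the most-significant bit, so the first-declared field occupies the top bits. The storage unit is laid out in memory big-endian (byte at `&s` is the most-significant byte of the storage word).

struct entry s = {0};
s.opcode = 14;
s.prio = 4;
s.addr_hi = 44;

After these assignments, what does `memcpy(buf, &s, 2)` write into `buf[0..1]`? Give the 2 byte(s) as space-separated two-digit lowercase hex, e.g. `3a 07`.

opcode (6b) val=14 bits=0xe at bit 10: 0x3800
prio (3b) val=4 bits=0x4 at bit 7: 0x3a00
addr_hi (7b) val=44 bits=0x2c at bit 0: 0x3a2c
word = 0x3a2c → big-endian bytes:
  [0]=0x3a  [1]=0x2c

3a 2c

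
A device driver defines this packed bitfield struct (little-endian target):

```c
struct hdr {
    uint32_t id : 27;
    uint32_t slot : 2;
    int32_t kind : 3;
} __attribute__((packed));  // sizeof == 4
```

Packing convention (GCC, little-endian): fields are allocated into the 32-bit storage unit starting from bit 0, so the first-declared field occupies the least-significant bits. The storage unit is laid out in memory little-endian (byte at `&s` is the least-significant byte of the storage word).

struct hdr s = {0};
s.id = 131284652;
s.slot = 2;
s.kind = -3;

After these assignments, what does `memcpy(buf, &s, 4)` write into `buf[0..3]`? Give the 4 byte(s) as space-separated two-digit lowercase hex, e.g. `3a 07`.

ac 3e d3 b7

id (27b) val=131284652 bits=0x7d33eac at bit 0: 0x07d33eac
slot (2b) val=2 bits=0x2 at bit 27: 0x17d33eac
kind (3b) val=-3 bits=0x5 at bit 29: 0xb7d33eac
word = 0xb7d33eac → little-endian bytes:
  [0]=0xac  [1]=0x3e  [2]=0xd3  [3]=0xb7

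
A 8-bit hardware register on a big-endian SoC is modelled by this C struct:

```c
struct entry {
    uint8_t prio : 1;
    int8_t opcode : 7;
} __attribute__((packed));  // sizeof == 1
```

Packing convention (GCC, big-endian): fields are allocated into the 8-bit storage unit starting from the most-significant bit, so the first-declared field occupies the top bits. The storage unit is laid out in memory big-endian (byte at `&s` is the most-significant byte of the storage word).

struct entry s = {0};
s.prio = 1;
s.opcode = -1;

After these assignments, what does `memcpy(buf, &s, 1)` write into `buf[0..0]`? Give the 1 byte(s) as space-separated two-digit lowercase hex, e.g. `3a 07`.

ff

prio:1 = 1 → 0x1 << 7 → word 0x80
opcode:7 = -1 → 0x7f << 0 → word 0xff
word = 0xff → big-endian bytes:
  [0]=0xff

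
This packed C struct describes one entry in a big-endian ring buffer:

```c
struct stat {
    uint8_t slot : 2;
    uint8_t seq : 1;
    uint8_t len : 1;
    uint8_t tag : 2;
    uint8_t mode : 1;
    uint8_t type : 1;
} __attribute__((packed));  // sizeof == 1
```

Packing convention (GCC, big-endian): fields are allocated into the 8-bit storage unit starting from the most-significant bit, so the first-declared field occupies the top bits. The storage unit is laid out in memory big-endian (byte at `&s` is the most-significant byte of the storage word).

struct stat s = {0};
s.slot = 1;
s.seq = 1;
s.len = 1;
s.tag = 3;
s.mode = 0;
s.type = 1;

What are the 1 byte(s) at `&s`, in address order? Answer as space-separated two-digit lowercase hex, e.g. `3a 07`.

slot:2 = 1 → 0x1 << 6 → word 0x40
seq:1 = 1 → 0x1 << 5 → word 0x60
len:1 = 1 → 0x1 << 4 → word 0x70
tag:2 = 3 → 0x3 << 2 → word 0x7c
mode:1 = 0 → 0x0 << 1 → word 0x7c
type:1 = 1 → 0x1 << 0 → word 0x7d
word = 0x7d → big-endian bytes:
  [0]=0x7d

7d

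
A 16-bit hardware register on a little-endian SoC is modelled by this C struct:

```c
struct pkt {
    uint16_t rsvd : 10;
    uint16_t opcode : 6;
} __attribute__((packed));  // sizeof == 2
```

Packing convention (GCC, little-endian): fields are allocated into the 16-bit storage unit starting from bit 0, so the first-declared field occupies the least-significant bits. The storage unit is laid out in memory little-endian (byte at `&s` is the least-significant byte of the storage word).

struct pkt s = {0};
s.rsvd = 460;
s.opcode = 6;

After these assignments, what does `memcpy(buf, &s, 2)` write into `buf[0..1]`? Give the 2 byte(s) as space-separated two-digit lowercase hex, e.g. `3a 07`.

cc 19

rsvd (10b) val=460 bits=0x1cc at bit 0: 0x01cc
opcode (6b) val=6 bits=0x6 at bit 10: 0x19cc
word = 0x19cc → little-endian bytes:
  [0]=0xcc  [1]=0x19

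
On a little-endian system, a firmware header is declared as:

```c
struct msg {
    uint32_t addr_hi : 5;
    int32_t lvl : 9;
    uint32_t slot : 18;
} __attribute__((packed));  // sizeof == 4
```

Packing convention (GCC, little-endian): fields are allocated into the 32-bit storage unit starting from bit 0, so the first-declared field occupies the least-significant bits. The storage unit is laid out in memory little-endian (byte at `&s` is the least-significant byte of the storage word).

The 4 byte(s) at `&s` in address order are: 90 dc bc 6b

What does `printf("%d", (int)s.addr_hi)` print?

16

[0]=0x90 [1]=0xdc [2]=0xbc [3]=0x6b (little-endian) → word 0x6bbcdc90
addr_hi:5 @ bit 0 → (0x6bbcdc90>>0)&0x1f = 0x10  ←
lvl:9 @ bit 5 → (0x6bbcdc90>>5)&0x1ff = 0xe4
slot:18 @ bit 14 → (0x6bbcdc90>>14)&0x3ffff = 0x1aef3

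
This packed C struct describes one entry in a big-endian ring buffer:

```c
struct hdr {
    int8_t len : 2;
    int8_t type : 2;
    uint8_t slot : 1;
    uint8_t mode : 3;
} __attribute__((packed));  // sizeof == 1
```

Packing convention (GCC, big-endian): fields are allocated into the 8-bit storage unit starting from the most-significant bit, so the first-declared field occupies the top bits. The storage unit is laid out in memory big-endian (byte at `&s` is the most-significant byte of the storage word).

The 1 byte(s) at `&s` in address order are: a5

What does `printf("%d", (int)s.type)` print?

-2

[0]=0xa5 (big-endian) → word 0xa5
len [6+:2] = (word>>6) & 0x3 = 2
type [4+:2] = (word>>4) & 0x3 = 2  ←
slot [3+:1] = (word>>3) & 0x1 = 0
mode [0+:3] = (word>>0) & 0x7 = 5
type signed 2b, MSB=1: 2 - 4 = -2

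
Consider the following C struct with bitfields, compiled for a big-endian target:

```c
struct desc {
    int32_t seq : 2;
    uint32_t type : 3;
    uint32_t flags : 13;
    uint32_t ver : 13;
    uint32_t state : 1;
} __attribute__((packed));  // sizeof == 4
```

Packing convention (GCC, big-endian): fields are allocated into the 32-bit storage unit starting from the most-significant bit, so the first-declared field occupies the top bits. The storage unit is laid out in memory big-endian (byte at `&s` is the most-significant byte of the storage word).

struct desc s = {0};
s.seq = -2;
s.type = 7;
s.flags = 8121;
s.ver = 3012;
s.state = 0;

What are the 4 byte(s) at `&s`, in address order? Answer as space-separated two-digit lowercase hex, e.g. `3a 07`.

seq (2b) val=-2 bits=0x2 at bit 30: 0x80000000
type (3b) val=7 bits=0x7 at bit 27: 0xb8000000
flags (13b) val=8121 bits=0x1fb9 at bit 14: 0xbfee4000
ver (13b) val=3012 bits=0xbc4 at bit 1: 0xbfee5788
state (1b) val=0 bits=0x0 at bit 0: 0xbfee5788
word = 0xbfee5788 → big-endian bytes:
  [0]=0xbf  [1]=0xee  [2]=0x57  [3]=0x88

bf ee 57 88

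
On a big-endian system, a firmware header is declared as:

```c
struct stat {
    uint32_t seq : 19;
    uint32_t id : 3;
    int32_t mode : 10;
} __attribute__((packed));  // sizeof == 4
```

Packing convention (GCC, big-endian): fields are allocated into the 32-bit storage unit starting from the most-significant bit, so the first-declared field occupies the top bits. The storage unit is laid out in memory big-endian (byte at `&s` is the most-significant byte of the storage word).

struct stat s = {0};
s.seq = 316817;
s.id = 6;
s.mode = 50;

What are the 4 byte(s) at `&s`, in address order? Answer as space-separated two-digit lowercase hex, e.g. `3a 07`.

9a b2 38 32

seq (19b) val=316817 bits=0x4d591 at bit 13: 0x9ab22000
id (3b) val=6 bits=0x6 at bit 10: 0x9ab23800
mode (10b) val=50 bits=0x32 at bit 0: 0x9ab23832
word = 0x9ab23832 → big-endian bytes:
  [0]=0x9a  [1]=0xb2  [2]=0x38  [3]=0x32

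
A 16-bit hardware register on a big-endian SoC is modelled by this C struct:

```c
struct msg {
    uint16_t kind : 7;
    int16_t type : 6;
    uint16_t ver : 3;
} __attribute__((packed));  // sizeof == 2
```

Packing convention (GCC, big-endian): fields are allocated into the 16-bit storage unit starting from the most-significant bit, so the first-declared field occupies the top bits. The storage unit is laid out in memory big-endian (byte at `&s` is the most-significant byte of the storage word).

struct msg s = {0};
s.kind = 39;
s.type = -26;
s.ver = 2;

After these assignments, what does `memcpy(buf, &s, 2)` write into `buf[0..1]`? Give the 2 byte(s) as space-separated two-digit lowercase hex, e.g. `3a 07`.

4f 32

[9+:7] kind=39 & 0x7f = 0x27; word=0x4e00
[3+:6] type=-26 & 0x3f = 0x26; word=0x4f30
[0+:3] ver=2 & 0x7 = 0x2; word=0x4f32
word = 0x4f32 → big-endian bytes:
  [0]=0x4f  [1]=0x32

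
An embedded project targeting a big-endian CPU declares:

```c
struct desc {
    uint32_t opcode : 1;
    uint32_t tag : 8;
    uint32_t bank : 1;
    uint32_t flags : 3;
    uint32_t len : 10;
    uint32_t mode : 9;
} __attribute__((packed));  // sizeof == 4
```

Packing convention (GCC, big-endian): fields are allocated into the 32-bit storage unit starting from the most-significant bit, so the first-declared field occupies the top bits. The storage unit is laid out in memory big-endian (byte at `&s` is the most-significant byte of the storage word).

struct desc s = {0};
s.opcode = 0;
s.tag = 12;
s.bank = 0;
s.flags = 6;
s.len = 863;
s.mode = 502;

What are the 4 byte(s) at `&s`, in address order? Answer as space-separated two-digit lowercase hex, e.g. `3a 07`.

opcode (1b) val=0 bits=0x0 at bit 31: 0x00000000
tag (8b) val=12 bits=0xc at bit 23: 0x06000000
bank (1b) val=0 bits=0x0 at bit 22: 0x06000000
flags (3b) val=6 bits=0x6 at bit 19: 0x06300000
len (10b) val=863 bits=0x35f at bit 9: 0x0636be00
mode (9b) val=502 bits=0x1f6 at bit 0: 0x0636bff6
word = 0x0636bff6 → big-endian bytes:
  [0]=0x06  [1]=0x36  [2]=0xbf  [3]=0xf6

06 36 bf f6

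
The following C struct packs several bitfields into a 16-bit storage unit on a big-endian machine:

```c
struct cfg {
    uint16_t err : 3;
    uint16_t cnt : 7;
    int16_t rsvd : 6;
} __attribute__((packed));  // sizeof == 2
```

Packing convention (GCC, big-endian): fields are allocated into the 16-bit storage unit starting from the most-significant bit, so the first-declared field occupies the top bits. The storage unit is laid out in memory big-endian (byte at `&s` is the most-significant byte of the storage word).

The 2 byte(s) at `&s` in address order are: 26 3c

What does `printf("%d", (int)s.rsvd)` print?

[0]=0x26 [1]=0x3c (big-endian) → word 0x263c
err:3 @ bit 13 → (0x263c>>13)&0x7 = 0x1
cnt:7 @ bit 6 → (0x263c>>6)&0x7f = 0x18
rsvd:6 @ bit 0 → (0x263c>>0)&0x3f = 0x3c  ←
rsvd signed 6b, MSB=1: 60 - 64 = -4

-4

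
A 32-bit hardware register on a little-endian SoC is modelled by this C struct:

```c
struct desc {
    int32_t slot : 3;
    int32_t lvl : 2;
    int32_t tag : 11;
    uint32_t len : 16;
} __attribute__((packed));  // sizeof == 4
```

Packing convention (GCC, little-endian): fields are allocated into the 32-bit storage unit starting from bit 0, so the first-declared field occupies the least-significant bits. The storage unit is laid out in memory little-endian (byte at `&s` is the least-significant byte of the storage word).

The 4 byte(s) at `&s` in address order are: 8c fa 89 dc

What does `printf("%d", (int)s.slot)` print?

[0]=0x8c [1]=0xfa [2]=0x89 [3]=0xdc (little-endian) → word 0xdc89fa8c
slot:3 @ bit 0 → (0xdc89fa8c>>0)&0x7 = 0x4  ←
lvl:2 @ bit 3 → (0xdc89fa8c>>3)&0x3 = 0x1
tag:11 @ bit 5 → (0xdc89fa8c>>5)&0x7ff = 0x7d4
len:16 @ bit 16 → (0xdc89fa8c>>16)&0xffff = 0xdc89
slot signed 3b, MSB=1: 4 - 8 = -4

-4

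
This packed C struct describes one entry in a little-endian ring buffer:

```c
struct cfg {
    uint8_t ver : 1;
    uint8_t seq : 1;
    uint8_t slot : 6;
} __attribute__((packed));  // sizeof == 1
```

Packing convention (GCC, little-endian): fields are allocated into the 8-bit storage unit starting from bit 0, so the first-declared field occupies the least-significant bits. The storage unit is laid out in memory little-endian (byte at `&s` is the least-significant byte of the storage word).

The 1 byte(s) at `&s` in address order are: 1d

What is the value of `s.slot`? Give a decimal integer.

[0]=0x1d (little-endian) → word 0x1d
ver:1 @ bit 0 → (0x1d>>0)&0x1 = 0x1
seq:1 @ bit 1 → (0x1d>>1)&0x1 = 0x0
slot:6 @ bit 2 → (0x1d>>2)&0x3f = 0x7  ←

7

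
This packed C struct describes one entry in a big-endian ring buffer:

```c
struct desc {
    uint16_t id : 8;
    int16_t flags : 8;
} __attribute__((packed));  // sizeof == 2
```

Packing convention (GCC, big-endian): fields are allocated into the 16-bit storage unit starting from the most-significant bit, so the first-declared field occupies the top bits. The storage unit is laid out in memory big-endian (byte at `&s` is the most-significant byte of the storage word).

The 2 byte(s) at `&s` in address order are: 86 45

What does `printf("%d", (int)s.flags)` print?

[0]=0x86 [1]=0x45 (big-endian) → word 0x8645
id:8 @ bit 8 → (0x8645>>8)&0xff = 0x86
flags:8 @ bit 0 → (0x8645>>0)&0xff = 0x45  ←
flags signed 8b, MSB=0: value = 69

69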